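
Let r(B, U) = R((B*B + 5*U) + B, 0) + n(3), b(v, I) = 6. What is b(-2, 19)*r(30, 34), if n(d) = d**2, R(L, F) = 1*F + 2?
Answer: 66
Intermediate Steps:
R(L, F) = 2 + F (R(L, F) = F + 2 = 2 + F)
r(B, U) = 11 (r(B, U) = (2 + 0) + 3**2 = 2 + 9 = 11)
b(-2, 19)*r(30, 34) = 6*11 = 66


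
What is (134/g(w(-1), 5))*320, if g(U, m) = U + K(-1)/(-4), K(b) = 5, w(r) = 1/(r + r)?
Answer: -171520/7 ≈ -24503.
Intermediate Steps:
w(r) = 1/(2*r)
g(U, m) = -5/4 + U (g(U, m) = U + 5/(-4) = U + 5*(-1/4) = U - 5/4 = -5/4 + U)
(134/g(w(-1), 5))*320 = (134/(-5/4 + (1/2)/(-1)))*320 = (134/(-5/4 + (1/2)*(-1)))*320 = (134/(-5/4 - 1/2))*320 = (134/(-7/4))*320 = (134*(-4/7))*320 = -536/7*320 = -171520/7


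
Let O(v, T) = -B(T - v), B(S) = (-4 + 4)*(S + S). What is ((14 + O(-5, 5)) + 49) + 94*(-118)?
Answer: -11029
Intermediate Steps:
B(S) = 0 (B(S) = 0*(2*S) = 0)
O(v, T) = 0 (O(v, T) = -1*0 = 0)
((14 + O(-5, 5)) + 49) + 94*(-118) = ((14 + 0) + 49) + 94*(-118) = (14 + 49) - 11092 = 63 - 11092 = -11029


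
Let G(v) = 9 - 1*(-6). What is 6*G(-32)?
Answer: 90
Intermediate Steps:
G(v) = 15 (G(v) = 9 + 6 = 15)
6*G(-32) = 6*15 = 90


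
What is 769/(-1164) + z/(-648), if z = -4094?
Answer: 44449/7857 ≈ 5.6572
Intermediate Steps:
769/(-1164) + z/(-648) = 769/(-1164) - 4094/(-648) = 769*(-1/1164) - 4094*(-1/648) = -769/1164 + 2047/324 = 44449/7857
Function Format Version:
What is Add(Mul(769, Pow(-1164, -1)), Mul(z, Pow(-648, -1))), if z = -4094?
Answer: Rational(44449, 7857) ≈ 5.6572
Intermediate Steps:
Add(Mul(769, Pow(-1164, -1)), Mul(z, Pow(-648, -1))) = Add(Mul(769, Pow(-1164, -1)), Mul(-4094, Pow(-648, -1))) = Add(Mul(769, Rational(-1, 1164)), Mul(-4094, Rational(-1, 648))) = Add(Rational(-769, 1164), Rational(2047, 324)) = Rational(44449, 7857)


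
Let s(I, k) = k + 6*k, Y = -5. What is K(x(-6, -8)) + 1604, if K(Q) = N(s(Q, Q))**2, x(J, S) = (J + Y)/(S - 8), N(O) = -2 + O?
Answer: 412649/256 ≈ 1611.9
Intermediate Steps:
s(I, k) = 7*k
x(J, S) = (-5 + J)/(-8 + S) (x(J, S) = (J - 5)/(S - 8) = (-5 + J)/(-8 + S))
K(Q) = (-2 + 7*Q)**2
K(x(-6, -8)) + 1604 = (-2 + 7*((-5 - 6)/(-8 - 8)))**2 + 1604 = (-2 + 7*(-11/(-16)))**2 + 1604 = (-2 + 7*(-1/16*(-11)))**2 + 1604 = (-2 + 7*(11/16))**2 + 1604 = (-2 + 77/16)**2 + 1604 = (45/16)**2 + 1604 = 2025/256 + 1604 = 412649/256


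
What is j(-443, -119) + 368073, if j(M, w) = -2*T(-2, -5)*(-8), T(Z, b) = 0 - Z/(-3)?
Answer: 1104187/3 ≈ 3.6806e+5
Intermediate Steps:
T(Z, b) = Z/3 (T(Z, b) = 0 - Z*(-1)/3 = 0 - (-1)*Z/3 = 0 + Z/3 = Z/3)
j(M, w) = -32/3 (j(M, w) = -2*(-2)/3*(-8) = -2*(-⅔)*(-8) = (4/3)*(-8) = -32/3)
j(-443, -119) + 368073 = -32/3 + 368073 = 1104187/3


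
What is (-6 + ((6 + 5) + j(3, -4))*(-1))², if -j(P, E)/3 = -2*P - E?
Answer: 529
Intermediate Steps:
j(P, E) = 3*E + 6*P (j(P, E) = -3*(-2*P - E) = -3*(-E - 2*P) = 3*E + 6*P)
(-6 + ((6 + 5) + j(3, -4))*(-1))² = (-6 + ((6 + 5) + (3*(-4) + 6*3))*(-1))² = (-6 + (11 + (-12 + 18))*(-1))² = (-6 + (11 + 6)*(-1))² = (-6 + 17*(-1))² = (-6 - 17)² = (-23)² = 529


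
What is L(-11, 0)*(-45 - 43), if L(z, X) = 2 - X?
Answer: -176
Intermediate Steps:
L(-11, 0)*(-45 - 43) = (2 - 1*0)*(-45 - 43) = (2 + 0)*(-88) = 2*(-88) = -176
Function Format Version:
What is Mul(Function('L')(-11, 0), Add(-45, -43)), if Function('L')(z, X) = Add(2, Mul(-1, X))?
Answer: -176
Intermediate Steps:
Mul(Function('L')(-11, 0), Add(-45, -43)) = Mul(Add(2, Mul(-1, 0)), Add(-45, -43)) = Mul(Add(2, 0), -88) = Mul(2, -88) = -176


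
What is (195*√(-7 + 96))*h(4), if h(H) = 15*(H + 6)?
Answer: 29250*√89 ≈ 2.7594e+5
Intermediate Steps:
h(H) = 90 + 15*H (h(H) = 15*(6 + H) = 90 + 15*H)
(195*√(-7 + 96))*h(4) = (195*√(-7 + 96))*(90 + 15*4) = (195*√89)*(90 + 60) = (195*√89)*150 = 29250*√89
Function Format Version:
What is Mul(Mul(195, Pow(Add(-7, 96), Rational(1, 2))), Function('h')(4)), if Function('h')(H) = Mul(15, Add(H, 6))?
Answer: Mul(29250, Pow(89, Rational(1, 2))) ≈ 2.7594e+5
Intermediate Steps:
Function('h')(H) = Add(90, Mul(15, H)) (Function('h')(H) = Mul(15, Add(6, H)) = Add(90, Mul(15, H)))
Mul(Mul(195, Pow(Add(-7, 96), Rational(1, 2))), Function('h')(4)) = Mul(Mul(195, Pow(Add(-7, 96), Rational(1, 2))), Add(90, Mul(15, 4))) = Mul(Mul(195, Pow(89, Rational(1, 2))), Add(90, 60)) = Mul(Mul(195, Pow(89, Rational(1, 2))), 150) = Mul(29250, Pow(89, Rational(1, 2)))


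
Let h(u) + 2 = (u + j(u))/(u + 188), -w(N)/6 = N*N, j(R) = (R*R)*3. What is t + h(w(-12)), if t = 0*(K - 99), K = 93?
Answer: -559994/169 ≈ -3313.6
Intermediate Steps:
j(R) = 3*R² (j(R) = R²*3 = 3*R²)
w(N) = -6*N² (w(N) = -6*N*N = -6*N²)
h(u) = -2 + (u + 3*u²)/(188 + u) (h(u) = -2 + (u + 3*u²)/(u + 188) = -2 + (u + 3*u²)/(188 + u))
t = 0 (t = 0*(93 - 99) = 0*(-6) = 0)
t + h(w(-12)) = 0 + (-376 - (-6)*(-12)² + 3*(-6*(-12)²)²)/(188 - 6*(-12)²) = 0 + (-376 - (-6)*144 + 3*(-6*144)²)/(188 - 6*144) = 0 + (-376 - 1*(-864) + 3*(-864)²)/(188 - 864) = 0 + (-376 + 864 + 3*746496)/(-676) = 0 - (-376 + 864 + 2239488)/676 = 0 - 1/676*2239976 = 0 - 559994/169 = -559994/169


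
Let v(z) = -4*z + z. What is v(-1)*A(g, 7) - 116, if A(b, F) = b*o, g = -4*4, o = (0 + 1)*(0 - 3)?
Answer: 28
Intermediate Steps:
o = -3 (o = 1*(-3) = -3)
g = -16
A(b, F) = -3*b (A(b, F) = b*(-3) = -3*b)
v(z) = -3*z
v(-1)*A(g, 7) - 116 = (-3*(-1))*(-3*(-16)) - 116 = 3*48 - 116 = 144 - 116 = 28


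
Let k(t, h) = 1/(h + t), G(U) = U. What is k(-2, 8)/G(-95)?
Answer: -1/570 ≈ -0.0017544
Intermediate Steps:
k(-2, 8)/G(-95) = 1/((8 - 2)*(-95)) = -1/95/6 = (1/6)*(-1/95) = -1/570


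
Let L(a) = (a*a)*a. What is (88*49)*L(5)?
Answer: 539000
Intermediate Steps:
L(a) = a³ (L(a) = a²*a = a³)
(88*49)*L(5) = (88*49)*5³ = 4312*125 = 539000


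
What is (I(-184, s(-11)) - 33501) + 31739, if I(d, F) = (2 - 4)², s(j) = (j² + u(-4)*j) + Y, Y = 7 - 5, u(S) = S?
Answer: -1758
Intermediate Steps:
Y = 2
s(j) = 2 + j² - 4*j (s(j) = (j² - 4*j) + 2 = 2 + j² - 4*j)
I(d, F) = 4 (I(d, F) = (-2)² = 4)
(I(-184, s(-11)) - 33501) + 31739 = (4 - 33501) + 31739 = -33497 + 31739 = -1758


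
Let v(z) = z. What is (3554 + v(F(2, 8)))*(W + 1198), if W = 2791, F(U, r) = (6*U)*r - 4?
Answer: 14543894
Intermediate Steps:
F(U, r) = -4 + 6*U*r (F(U, r) = 6*U*r - 4 = -4 + 6*U*r)
(3554 + v(F(2, 8)))*(W + 1198) = (3554 + (-4 + 6*2*8))*(2791 + 1198) = (3554 + (-4 + 96))*3989 = (3554 + 92)*3989 = 3646*3989 = 14543894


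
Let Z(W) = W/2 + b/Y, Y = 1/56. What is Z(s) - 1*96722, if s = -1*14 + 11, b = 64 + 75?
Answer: -177879/2 ≈ -88940.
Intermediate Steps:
Y = 1/56 ≈ 0.017857
b = 139
s = -3 (s = -14 + 11 = -3)
Z(W) = 7784 + W/2 (Z(W) = W/2 + 139/(1/56) = W*(½) + 139*56 = W/2 + 7784 = 7784 + W/2)
Z(s) - 1*96722 = (7784 + (½)*(-3)) - 1*96722 = (7784 - 3/2) - 96722 = 15565/2 - 96722 = -177879/2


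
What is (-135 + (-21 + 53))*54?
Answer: -5562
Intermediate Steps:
(-135 + (-21 + 53))*54 = (-135 + 32)*54 = -103*54 = -5562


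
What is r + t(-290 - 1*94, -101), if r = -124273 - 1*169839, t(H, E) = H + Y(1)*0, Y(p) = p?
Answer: -294496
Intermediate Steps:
t(H, E) = H (t(H, E) = H + 1*0 = H + 0 = H)
r = -294112 (r = -124273 - 169839 = -294112)
r + t(-290 - 1*94, -101) = -294112 + (-290 - 1*94) = -294112 + (-290 - 94) = -294112 - 384 = -294496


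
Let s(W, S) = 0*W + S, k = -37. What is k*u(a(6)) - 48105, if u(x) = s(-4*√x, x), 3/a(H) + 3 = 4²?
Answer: -625476/13 ≈ -48114.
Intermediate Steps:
a(H) = 3/13 (a(H) = 3/(-3 + 4²) = 3/(-3 + 16) = 3/13)
s(W, S) = S (s(W, S) = 0 + S = S)
u(x) = x
k*u(a(6)) - 48105 = -37*3/13 - 48105 = -111/13 - 48105 = -625476/13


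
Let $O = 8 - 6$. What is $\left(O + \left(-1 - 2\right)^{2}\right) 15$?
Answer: $165$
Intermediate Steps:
$O = 2$ ($O = 8 - 6 = 2$)
$\left(O + \left(-1 - 2\right)^{2}\right) 15 = \left(2 + \left(-1 - 2\right)^{2}\right) 15 = \left(2 + \left(-3\right)^{2}\right) 15 = \left(2 + 9\right) 15 = 11 \cdot 15 = 165$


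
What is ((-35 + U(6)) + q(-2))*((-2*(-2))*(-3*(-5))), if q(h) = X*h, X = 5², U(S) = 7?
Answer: -4680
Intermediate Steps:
X = 25
q(h) = 25*h
((-35 + U(6)) + q(-2))*((-2*(-2))*(-3*(-5))) = ((-35 + 7) + 25*(-2))*((-2*(-2))*(-3*(-5))) = (-28 - 50)*(4*15) = -78*60 = -4680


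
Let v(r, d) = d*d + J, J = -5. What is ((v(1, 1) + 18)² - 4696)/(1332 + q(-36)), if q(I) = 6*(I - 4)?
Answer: -375/91 ≈ -4.1209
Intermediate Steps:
v(r, d) = -5 + d² (v(r, d) = d*d - 5 = d² - 5 = -5 + d²)
q(I) = -24 + 6*I (q(I) = 6*(-4 + I) = -24 + 6*I)
((v(1, 1) + 18)² - 4696)/(1332 + q(-36)) = (((-5 + 1²) + 18)² - 4696)/(1332 + (-24 + 6*(-36))) = (((-5 + 1) + 18)² - 4696)/(1332 + (-24 - 216)) = ((-4 + 18)² - 4696)/(1332 - 240) = (14² - 4696)/1092 = (196 - 4696)*(1/1092) = -4500*1/1092 = -375/91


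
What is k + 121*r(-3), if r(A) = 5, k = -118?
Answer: 487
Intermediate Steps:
k + 121*r(-3) = -118 + 121*5 = -118 + 605 = 487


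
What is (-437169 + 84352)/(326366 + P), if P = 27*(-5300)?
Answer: -352817/183266 ≈ -1.9252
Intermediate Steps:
P = -143100
(-437169 + 84352)/(326366 + P) = (-437169 + 84352)/(326366 - 143100) = -352817/183266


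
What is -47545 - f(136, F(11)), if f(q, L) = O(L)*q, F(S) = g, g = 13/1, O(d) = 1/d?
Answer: -618221/13 ≈ -47555.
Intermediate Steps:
g = 13 (g = 13*1 = 13)
F(S) = 13
f(q, L) = q/L
-47545 - f(136, F(11)) = -47545 - 136/13 = -618221/13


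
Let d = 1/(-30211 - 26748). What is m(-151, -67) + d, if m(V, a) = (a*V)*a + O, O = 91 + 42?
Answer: -38601456055/56959 ≈ -6.7771e+5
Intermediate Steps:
O = 133
m(V, a) = 133 + V*a**2 (m(V, a) = (a*V)*a + 133 = (V*a)*a + 133 = V*a**2 + 133 = 133 + V*a**2)
d = -1/56959 (d = 1/(-56959) = -1/56959 ≈ -1.7556e-5)
m(-151, -67) + d = (133 - 151*(-67)**2) - 1/56959 = (133 - 151*4489) - 1/56959 = (133 - 677839) - 1/56959 = -677706 - 1/56959 = -38601456055/56959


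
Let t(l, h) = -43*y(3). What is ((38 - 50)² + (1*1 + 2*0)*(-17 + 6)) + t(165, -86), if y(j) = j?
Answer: 4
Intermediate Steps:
t(l, h) = -129 (t(l, h) = -43*3 = -129)
((38 - 50)² + (1*1 + 2*0)*(-17 + 6)) + t(165, -86) = ((38 - 50)² + (1*1 + 2*0)*(-17 + 6)) - 129 = ((-12)² + (1 + 0)*(-11)) - 129 = (144 + 1*(-11)) - 129 = (144 - 11) - 129 = 133 - 129 = 4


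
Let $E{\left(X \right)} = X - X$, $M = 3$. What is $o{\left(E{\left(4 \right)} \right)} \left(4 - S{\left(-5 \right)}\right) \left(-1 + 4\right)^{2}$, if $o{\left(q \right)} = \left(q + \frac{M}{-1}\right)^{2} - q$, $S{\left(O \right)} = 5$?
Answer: $-81$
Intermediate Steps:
$E{\left(X \right)} = 0$
$o{\left(q \right)} = \left(-3 + q\right)^{2} - q$ ($o{\left(q \right)} = \left(q + \frac{3}{-1}\right)^{2} - q = \left(q + 3 \left(-1\right)\right)^{2} - q = \left(q - 3\right)^{2} - q = \left(-3 + q\right)^{2} - q$)
$o{\left(E{\left(4 \right)} \right)} \left(4 - S{\left(-5 \right)}\right) \left(-1 + 4\right)^{2} = \left(\left(-3 + 0\right)^{2} - 0\right) \left(4 - 5\right) \left(-1 + 4\right)^{2} = \left(\left(-3\right)^{2} + 0\right) \left(4 - 5\right) 3^{2} = \left(9 + 0\right) \left(-1\right) 9 = 9 \left(-1\right) 9 = \left(-9\right) 9 = -81$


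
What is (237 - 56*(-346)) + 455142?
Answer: 474755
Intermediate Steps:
(237 - 56*(-346)) + 455142 = (237 + 19376) + 455142 = 19613 + 455142 = 474755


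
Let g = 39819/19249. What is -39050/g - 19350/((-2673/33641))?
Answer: 885595863400/3942081 ≈ 2.2465e+5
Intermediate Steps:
g = 39819/19249 (g = 39819*(1/19249) = 39819/19249 ≈ 2.0686)
-39050/g - 19350/((-2673/33641)) = -39050/39819/19249 - 19350/((-2673/33641)) = -39050*19249/39819 - 19350/((-2673*1/33641)) = -751673450/39819 - 19350/(-2673/33641) = -751673450/39819 - 19350*(-33641/2673) = -751673450/39819 + 72328150/297 = 885595863400/3942081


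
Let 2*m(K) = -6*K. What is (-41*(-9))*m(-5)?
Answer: 5535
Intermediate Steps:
m(K) = -3*K (m(K) = (-6*K)/2 = -3*K)
(-41*(-9))*m(-5) = (-41*(-9))*(-3*(-5)) = 369*15 = 5535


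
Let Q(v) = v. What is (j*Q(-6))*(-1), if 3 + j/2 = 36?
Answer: 396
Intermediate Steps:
j = 66 (j = -6 + 2*36 = -6 + 72 = 66)
(j*Q(-6))*(-1) = (66*(-6))*(-1) = -396*(-1) = 396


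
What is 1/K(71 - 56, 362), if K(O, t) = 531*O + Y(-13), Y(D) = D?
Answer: 1/7952 ≈ 0.00012575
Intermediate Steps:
K(O, t) = -13 + 531*O (K(O, t) = 531*O - 13 = -13 + 531*O)
1/K(71 - 56, 362) = 1/(-13 + 531*(71 - 56)) = 1/(-13 + 531*15) = 1/(-13 + 7965) = 1/7952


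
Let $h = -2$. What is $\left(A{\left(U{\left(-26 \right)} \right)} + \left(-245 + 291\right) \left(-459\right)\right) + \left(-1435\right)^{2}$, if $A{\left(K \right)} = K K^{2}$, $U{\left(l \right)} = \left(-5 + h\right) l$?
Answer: $8066679$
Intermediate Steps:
$U{\left(l \right)} = - 7 l$ ($U{\left(l \right)} = \left(-5 - 2\right) l = - 7 l$)
$A{\left(K \right)} = K^{3}$
$\left(A{\left(U{\left(-26 \right)} \right)} + \left(-245 + 291\right) \left(-459\right)\right) + \left(-1435\right)^{2} = \left(\left(\left(-7\right) \left(-26\right)\right)^{3} + \left(-245 + 291\right) \left(-459\right)\right) + \left(-1435\right)^{2} = \left(182^{3} + 46 \left(-459\right)\right) + 2059225 = \left(6028568 - 21114\right) + 2059225 = 6007454 + 2059225 = 8066679$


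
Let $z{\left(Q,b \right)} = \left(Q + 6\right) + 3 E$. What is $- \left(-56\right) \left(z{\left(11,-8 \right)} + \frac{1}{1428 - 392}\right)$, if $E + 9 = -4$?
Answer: $- \frac{45582}{37} \approx -1231.9$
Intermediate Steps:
$E = -13$ ($E = -9 - 4 = -13$)
$z{\left(Q,b \right)} = -33 + Q$ ($z{\left(Q,b \right)} = \left(Q + 6\right) + 3 \left(-13\right) = \left(6 + Q\right) - 39 = -33 + Q$)
$- \left(-56\right) \left(z{\left(11,-8 \right)} + \frac{1}{1428 - 392}\right) = - \left(-56\right) \left(\left(-33 + 11\right) + \frac{1}{1428 - 392}\right) = - \left(-56\right) \left(-22 + \frac{1}{1036}\right) = - \frac{\left(-56\right) \left(-22791\right)}{1036} = \left(-1\right) \frac{45582}{37} = - \frac{45582}{37}$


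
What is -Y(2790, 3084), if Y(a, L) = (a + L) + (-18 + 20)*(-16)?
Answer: -5842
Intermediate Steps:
Y(a, L) = -32 + L + a (Y(a, L) = (L + a) + 2*(-16) = (L + a) - 32 = -32 + L + a)
-Y(2790, 3084) = -(-32 + 3084 + 2790) = -1*5842 = -5842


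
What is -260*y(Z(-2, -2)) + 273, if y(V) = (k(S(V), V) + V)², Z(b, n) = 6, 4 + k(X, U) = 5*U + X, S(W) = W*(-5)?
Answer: -767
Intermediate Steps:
S(W) = -5*W
k(X, U) = -4 + X + 5*U (k(X, U) = -4 + (5*U + X) = -4 + (X + 5*U) = -4 + X + 5*U)
y(V) = (-4 + V)² (y(V) = ((-4 - 5*V + 5*V) + V)² = (-4 + V)²)
-260*y(Z(-2, -2)) + 273 = -260*(-4 + 6)² + 273 = -260*2² + 273 = -260*4 + 273 = -1040 + 273 = -767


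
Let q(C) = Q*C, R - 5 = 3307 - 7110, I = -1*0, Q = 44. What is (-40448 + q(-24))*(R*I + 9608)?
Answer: -398770432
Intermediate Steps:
I = 0
R = -3798 (R = 5 + (3307 - 7110) = 5 - 3803 = -3798)
q(C) = 44*C
(-40448 + q(-24))*(R*I + 9608) = (-40448 + 44*(-24))*(-3798*0 + 9608) = (-40448 - 1056)*(0 + 9608) = -41504*9608 = -398770432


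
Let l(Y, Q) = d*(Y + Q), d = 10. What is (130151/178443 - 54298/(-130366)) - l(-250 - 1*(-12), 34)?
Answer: 23741486322400/11631450069 ≈ 2041.1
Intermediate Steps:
l(Y, Q) = 10*Q + 10*Y (l(Y, Q) = 10*(Y + Q) = 10*(Q + Y) = 10*Q + 10*Y)
(130151/178443 - 54298/(-130366)) - l(-250 - 1*(-12), 34) = (130151/178443 - 54298/(-130366)) - (10*34 + 10*(-250 - 1*(-12))) = (130151*(1/178443) - 54298*(-1/130366)) - (340 + 10*(-250 + 12)) = (130151/178443 + 27149/65183) - (340 + 10*(-238)) = 13328181640/11631450069 - (340 - 2380) = 13328181640/11631450069 - 1*(-2040) = 13328181640/11631450069 + 2040 = 23741486322400/11631450069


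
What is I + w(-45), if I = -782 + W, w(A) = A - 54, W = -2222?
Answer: -3103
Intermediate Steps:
w(A) = -54 + A
I = -3004 (I = -782 - 2222 = -3004)
I + w(-45) = -3004 + (-54 - 45) = -3004 - 99 = -3103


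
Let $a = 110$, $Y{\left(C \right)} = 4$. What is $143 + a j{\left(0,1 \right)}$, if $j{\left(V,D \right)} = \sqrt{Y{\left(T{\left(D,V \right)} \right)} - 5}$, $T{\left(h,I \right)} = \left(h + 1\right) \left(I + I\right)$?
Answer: $143 + 110 i \approx 143.0 + 110.0 i$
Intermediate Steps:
$T{\left(h,I \right)} = 2 I \left(1 + h\right)$ ($T{\left(h,I \right)} = \left(1 + h\right) 2 I = 2 I \left(1 + h\right)$)
$j{\left(V,D \right)} = i$ ($j{\left(V,D \right)} = \sqrt{4 - 5} = \sqrt{-1} = i$)
$143 + a j{\left(0,1 \right)} = 143 + 110 i$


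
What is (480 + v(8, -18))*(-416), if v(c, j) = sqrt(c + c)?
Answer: -201344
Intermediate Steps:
v(c, j) = sqrt(2)*sqrt(c) (v(c, j) = sqrt(2*c) = sqrt(2)*sqrt(c))
(480 + v(8, -18))*(-416) = (480 + sqrt(2)*sqrt(8))*(-416) = (480 + sqrt(2)*(2*sqrt(2)))*(-416) = (480 + 4)*(-416) = 484*(-416) = -201344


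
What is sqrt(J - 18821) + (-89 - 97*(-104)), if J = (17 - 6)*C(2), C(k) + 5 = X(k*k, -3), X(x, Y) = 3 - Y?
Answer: 9999 + 3*I*sqrt(2090) ≈ 9999.0 + 137.15*I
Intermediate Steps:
C(k) = 1 (C(k) = -5 + (3 - 1*(-3)) = -5 + (3 + 3) = -5 + 6 = 1)
J = 11 (J = (17 - 6)*1 = 11*1 = 11)
sqrt(J - 18821) + (-89 - 97*(-104)) = sqrt(11 - 18821) + (-89 - 97*(-104)) = sqrt(-18810) + (-89 + 10088) = 3*I*sqrt(2090) + 9999 = 9999 + 3*I*sqrt(2090)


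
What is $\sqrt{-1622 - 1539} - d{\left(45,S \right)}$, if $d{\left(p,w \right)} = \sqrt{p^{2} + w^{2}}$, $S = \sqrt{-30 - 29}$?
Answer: $- \sqrt{1966} + i \sqrt{3161} \approx -44.34 + 56.223 i$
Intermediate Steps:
$S = i \sqrt{59}$ ($S = \sqrt{-59} = i \sqrt{59} \approx 7.6811 i$)
$\sqrt{-1622 - 1539} - d{\left(45,S \right)} = \sqrt{-1622 - 1539} - \sqrt{45^{2} + \left(i \sqrt{59}\right)^{2}} = \sqrt{-3161} - \sqrt{2025 - 59} = i \sqrt{3161} - \sqrt{1966} = - \sqrt{1966} + i \sqrt{3161}$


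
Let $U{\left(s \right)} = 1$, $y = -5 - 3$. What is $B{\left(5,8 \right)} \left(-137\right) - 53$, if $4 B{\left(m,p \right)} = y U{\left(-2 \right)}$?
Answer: $221$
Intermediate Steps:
$y = -8$ ($y = -5 - 3 = -8$)
$B{\left(m,p \right)} = -2$ ($B{\left(m,p \right)} = \frac{\left(-8\right) 1}{4} = \frac{1}{4} \left(-8\right) = -2$)
$B{\left(5,8 \right)} \left(-137\right) - 53 = \left(-2\right) \left(-137\right) - 53 = 274 - 53 = 221$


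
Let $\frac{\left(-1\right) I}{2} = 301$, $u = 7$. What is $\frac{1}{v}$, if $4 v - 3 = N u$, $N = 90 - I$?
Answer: $\frac{4}{4847} \approx 0.00082525$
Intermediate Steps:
$I = -602$ ($I = \left(-2\right) 301 = -602$)
$N = 692$ ($N = 90 - -602 = 90 + 602 = 692$)
$v = \frac{4847}{4}$ ($v = \frac{3}{4} + \frac{692 \cdot 7}{4} = \frac{3}{4} + \frac{1}{4} \cdot 4844 = \frac{3}{4} + 1211 = \frac{4847}{4} \approx 1211.8$)
$\frac{1}{v} = \frac{1}{\frac{4847}{4}} = \frac{4}{4847}$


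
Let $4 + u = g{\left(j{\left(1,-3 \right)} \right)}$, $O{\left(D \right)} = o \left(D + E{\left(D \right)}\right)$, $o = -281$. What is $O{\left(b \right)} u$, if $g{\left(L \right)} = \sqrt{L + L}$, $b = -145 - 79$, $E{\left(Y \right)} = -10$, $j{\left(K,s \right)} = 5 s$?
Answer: $-263016 + 65754 i \sqrt{30} \approx -2.6302 \cdot 10^{5} + 3.6015 \cdot 10^{5} i$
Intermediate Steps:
$b = -224$
$O{\left(D \right)} = 2810 - 281 D$ ($O{\left(D \right)} = - 281 \left(D - 10\right) = - 281 \left(-10 + D\right) = 2810 - 281 D$)
$g{\left(L \right)} = \sqrt{2} \sqrt{L}$ ($g{\left(L \right)} = \sqrt{2 L} = \sqrt{2} \sqrt{L}$)
$u = -4 + i \sqrt{30}$ ($u = -4 + \sqrt{2} \sqrt{5 \left(-3\right)} = -4 + \sqrt{2} \sqrt{-15} = -4 + \sqrt{2} i \sqrt{15} = -4 + i \sqrt{30} \approx -4.0 + 5.4772 i$)
$O{\left(b \right)} u = \left(2810 - -62944\right) \left(-4 + i \sqrt{30}\right) = \left(2810 + 62944\right) \left(-4 + i \sqrt{30}\right) = 65754 \left(-4 + i \sqrt{30}\right) = -263016 + 65754 i \sqrt{30}$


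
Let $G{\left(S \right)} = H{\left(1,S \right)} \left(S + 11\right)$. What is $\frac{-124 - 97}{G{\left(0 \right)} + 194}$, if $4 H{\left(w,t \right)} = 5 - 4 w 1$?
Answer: $- \frac{884}{787} \approx -1.1233$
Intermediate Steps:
$H{\left(w,t \right)} = \frac{5}{4} - w$ ($H{\left(w,t \right)} = \frac{5 - 4 w 1}{4} = \frac{5 - 4 w}{4} = \frac{5}{4} - w$)
$G{\left(S \right)} = \frac{11}{4} + \frac{S}{4}$ ($G{\left(S \right)} = \left(\frac{5}{4} - 1\right) \left(S + 11\right) = \left(\frac{5}{4} - 1\right) \left(11 + S\right) = \frac{11 + S}{4} = \frac{11}{4} + \frac{S}{4}$)
$\frac{-124 - 97}{G{\left(0 \right)} + 194} = \frac{-124 - 97}{\left(\frac{11}{4} + \frac{1}{4} \cdot 0\right) + 194} = - \frac{221}{\left(\frac{11}{4} + 0\right) + 194} = - \frac{221}{\frac{11}{4} + 194} = - \frac{221}{\frac{787}{4}} = \left(-221\right) \frac{4}{787} = - \frac{884}{787}$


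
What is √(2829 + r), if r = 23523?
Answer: 12*√183 ≈ 162.33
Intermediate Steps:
√(2829 + r) = √(2829 + 23523) = √26352 = 12*√183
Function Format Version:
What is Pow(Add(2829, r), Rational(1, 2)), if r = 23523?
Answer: Mul(12, Pow(183, Rational(1, 2))) ≈ 162.33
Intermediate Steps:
Pow(Add(2829, r), Rational(1, 2)) = Pow(Add(2829, 23523), Rational(1, 2)) = Pow(26352, Rational(1, 2)) = Mul(12, Pow(183, Rational(1, 2)))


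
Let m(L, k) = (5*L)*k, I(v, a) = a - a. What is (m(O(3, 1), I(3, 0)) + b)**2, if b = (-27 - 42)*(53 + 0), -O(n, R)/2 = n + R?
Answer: 13373649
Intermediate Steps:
I(v, a) = 0
O(n, R) = -2*R - 2*n (O(n, R) = -2*(n + R) = -2*(R + n) = -2*R - 2*n)
m(L, k) = 5*L*k
b = -3657 (b = -69*53 = -3657)
(m(O(3, 1), I(3, 0)) + b)**2 = (5*(-2*1 - 2*3)*0 - 3657)**2 = (5*(-2 - 6)*0 - 3657)**2 = (5*(-8)*0 - 3657)**2 = (0 - 3657)**2 = (-3657)**2 = 13373649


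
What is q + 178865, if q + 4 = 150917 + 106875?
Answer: 436653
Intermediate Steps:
q = 257788 (q = -4 + (150917 + 106875) = -4 + 257792 = 257788)
q + 178865 = 257788 + 178865 = 436653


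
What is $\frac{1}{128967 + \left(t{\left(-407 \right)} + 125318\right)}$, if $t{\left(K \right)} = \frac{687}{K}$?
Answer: $\frac{407}{103493308} \approx 3.9326 \cdot 10^{-6}$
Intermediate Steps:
$\frac{1}{128967 + \left(t{\left(-407 \right)} + 125318\right)} = \frac{1}{128967 + \left(\frac{687}{-407} + 125318\right)} = \frac{1}{128967 + \left(687 \left(- \frac{1}{407}\right) + 125318\right)} = \frac{1}{128967 + \left(- \frac{687}{407} + 125318\right)} = \frac{1}{128967 + \frac{51003739}{407}} = \frac{1}{\frac{103493308}{407}} = \frac{407}{103493308}$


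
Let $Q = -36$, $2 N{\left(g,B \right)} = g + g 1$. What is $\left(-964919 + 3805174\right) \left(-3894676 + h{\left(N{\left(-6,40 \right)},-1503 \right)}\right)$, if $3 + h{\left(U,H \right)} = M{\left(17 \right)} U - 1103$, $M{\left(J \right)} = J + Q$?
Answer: $-11064690515340$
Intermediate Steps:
$N{\left(g,B \right)} = g$ ($N{\left(g,B \right)} = \frac{g + g 1}{2} = \frac{g + g}{2} = \frac{2 g}{2} = g$)
$M{\left(J \right)} = -36 + J$ ($M{\left(J \right)} = J - 36 = -36 + J$)
$h{\left(U,H \right)} = -1106 - 19 U$ ($h{\left(U,H \right)} = -3 + \left(\left(-36 + 17\right) U - 1103\right) = -3 - \left(1103 + 19 U\right) = -1106 - 19 U$)
$\left(-964919 + 3805174\right) \left(-3894676 + h{\left(N{\left(-6,40 \right)},-1503 \right)}\right) = \left(-964919 + 3805174\right) \left(-3894676 - 992\right) = 2840255 \left(-3894676 + \left(-1106 + 114\right)\right) = 2840255 \left(-3894676 - 992\right) = 2840255 \left(-3895668\right) = -11064690515340$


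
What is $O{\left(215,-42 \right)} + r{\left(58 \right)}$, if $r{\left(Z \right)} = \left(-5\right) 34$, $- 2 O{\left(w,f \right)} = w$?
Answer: $- \frac{555}{2} \approx -277.5$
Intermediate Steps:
$O{\left(w,f \right)} = - \frac{w}{2}$
$r{\left(Z \right)} = -170$
$O{\left(215,-42 \right)} + r{\left(58 \right)} = \left(- \frac{1}{2}\right) 215 - 170 = - \frac{215}{2} - 170 = - \frac{555}{2}$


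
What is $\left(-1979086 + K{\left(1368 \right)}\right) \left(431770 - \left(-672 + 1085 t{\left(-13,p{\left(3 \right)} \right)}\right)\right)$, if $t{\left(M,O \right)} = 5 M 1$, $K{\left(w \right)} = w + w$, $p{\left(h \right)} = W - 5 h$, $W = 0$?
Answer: $-994038830450$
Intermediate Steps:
$p{\left(h \right)} = - 5 h$ ($p{\left(h \right)} = 0 - 5 h = - 5 h$)
$K{\left(w \right)} = 2 w$
$t{\left(M,O \right)} = 5 M$
$\left(-1979086 + K{\left(1368 \right)}\right) \left(431770 - \left(-672 + 1085 t{\left(-13,p{\left(3 \right)} \right)}\right)\right) = \left(-1979086 + 2 \cdot 1368\right) \left(431770 - \left(-672 + 1085 \cdot 5 \left(-13\right)\right)\right) = \left(-1979086 + 2736\right) \left(431770 + \left(672 - -70525\right)\right) = - 1976350 \left(431770 + \left(672 + 70525\right)\right) = - 1976350 \left(431770 + 71197\right) = \left(-1976350\right) 502967 = -994038830450$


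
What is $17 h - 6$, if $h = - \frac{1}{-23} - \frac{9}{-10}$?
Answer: $\frac{2309}{230} \approx 10.039$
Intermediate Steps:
$h = \frac{217}{230}$ ($h = \left(-1\right) \left(- \frac{1}{23}\right) - - \frac{9}{10} = \frac{1}{23} + \frac{9}{10} = \frac{217}{230} \approx 0.94348$)
$17 h - 6 = 17 \cdot \frac{217}{230} - 6 = \frac{3689}{230} - 6 = \frac{2309}{230}$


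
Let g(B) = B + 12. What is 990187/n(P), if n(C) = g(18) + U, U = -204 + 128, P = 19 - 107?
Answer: -990187/46 ≈ -21526.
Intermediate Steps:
P = -88
U = -76
g(B) = 12 + B
n(C) = -46 (n(C) = (12 + 18) - 76 = 30 - 76 = -46)
990187/n(P) = 990187/(-46) = 990187*(-1/46) = -990187/46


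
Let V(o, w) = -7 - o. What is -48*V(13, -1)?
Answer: 960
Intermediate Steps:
-48*V(13, -1) = -48*(-7 - 1*13) = -48*(-7 - 13) = -48*(-20) = 960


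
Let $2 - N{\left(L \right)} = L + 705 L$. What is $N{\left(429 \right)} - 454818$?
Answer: $-757690$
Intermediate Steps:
$N{\left(L \right)} = 2 - 706 L$ ($N{\left(L \right)} = 2 - \left(L + 705 L\right) = 2 - 706 L$)
$N{\left(429 \right)} - 454818 = \left(2 - 302874\right) - 454818 = -302872 - 454818 = -757690$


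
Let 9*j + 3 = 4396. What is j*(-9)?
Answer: -4393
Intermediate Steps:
j = 4393/9 (j = -⅓ + (⅑)*4396 = -⅓ + 4396/9 = 4393/9 ≈ 488.11)
j*(-9) = (4393/9)*(-9) = -4393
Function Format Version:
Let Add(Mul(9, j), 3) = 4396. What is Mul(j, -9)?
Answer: -4393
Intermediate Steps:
j = Rational(4393, 9) (j = Add(Rational(-1, 3), Mul(Rational(1, 9), 4396)) = Add(Rational(-1, 3), Rational(4396, 9)) = Rational(4393, 9) ≈ 488.11)
Mul(j, -9) = Mul(Rational(4393, 9), -9) = -4393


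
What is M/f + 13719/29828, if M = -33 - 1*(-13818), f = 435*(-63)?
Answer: -2347319/54495756 ≈ -0.043073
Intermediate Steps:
f = -27405
M = 13785 (M = -33 + 13818 = 13785)
M/f + 13719/29828 = 13785/(-27405) + 13719/29828 = 13785*(-1/27405) + 13719*(1/29828) = -919/1827 + 13719/29828 = -2347319/54495756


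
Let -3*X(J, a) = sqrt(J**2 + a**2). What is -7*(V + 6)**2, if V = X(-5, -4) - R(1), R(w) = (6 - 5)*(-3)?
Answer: -5390/9 + 42*sqrt(41) ≈ -329.96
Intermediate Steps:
X(J, a) = -sqrt(J**2 + a**2)/3
R(w) = -3 (R(w) = 1*(-3) = -3)
V = 3 - sqrt(41)/3 (V = -sqrt((-5)**2 + (-4)**2)/3 - 1*(-3) = -sqrt(25 + 16)/3 + 3 = -sqrt(41)/3 + 3 = 3 - sqrt(41)/3 ≈ 0.86563)
-7*(V + 6)**2 = -7*((3 - sqrt(41)/3) + 6)**2 = -7*(9 - sqrt(41)/3)**2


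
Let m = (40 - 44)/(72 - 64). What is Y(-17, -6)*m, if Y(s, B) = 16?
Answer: -8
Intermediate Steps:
m = -½ (m = -4/8 = -4*⅛ = -½ ≈ -0.50000)
Y(-17, -6)*m = 16*(-½) = -8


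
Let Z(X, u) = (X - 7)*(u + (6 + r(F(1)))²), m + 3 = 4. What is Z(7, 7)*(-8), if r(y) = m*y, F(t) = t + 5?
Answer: 0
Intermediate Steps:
m = 1 (m = -3 + 4 = 1)
F(t) = 5 + t
r(y) = y (r(y) = 1*y = y)
Z(X, u) = (-7 + X)*(144 + u) (Z(X, u) = (X - 7)*(u + (6 + (5 + 1))²) = (-7 + X)*(u + (6 + 6)²) = (-7 + X)*(u + 12²) = (-7 + X)*(u + 144) = (-7 + X)*(144 + u))
Z(7, 7)*(-8) = (-1008 - 7*7 + 144*7 + 7*7)*(-8) = (-1008 - 49 + 1008 + 49)*(-8) = 0*(-8) = 0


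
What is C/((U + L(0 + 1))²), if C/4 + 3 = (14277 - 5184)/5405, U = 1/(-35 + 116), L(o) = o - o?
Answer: -186909768/5405 ≈ -34581.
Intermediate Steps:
L(o) = 0
U = 1/81 ≈ 0.012346
C = -28488/5405 (C = -12 + 4*((14277 - 5184)/5405) = -12 + 4*(9093*(1/5405)) = -12 + 4*(9093/5405) = -12 + 36372/5405 = -28488/5405 ≈ -5.2707)
C/((U + L(0 + 1))²) = -28488/(5405*(1/81 + 0)²) = -28488/(5405*((1/81)²)) = -28488/(5405*1/6561) = -28488/5405*6561 = -186909768/5405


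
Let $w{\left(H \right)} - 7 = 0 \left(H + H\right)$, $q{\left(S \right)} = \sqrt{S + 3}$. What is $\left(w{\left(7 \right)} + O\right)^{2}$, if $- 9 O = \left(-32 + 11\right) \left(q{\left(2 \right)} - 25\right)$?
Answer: $\frac{7987}{3} - \frac{2156 \sqrt{5}}{9} \approx 2126.7$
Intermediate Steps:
$q{\left(S \right)} = \sqrt{3 + S}$
$w{\left(H \right)} = 7$ ($w{\left(H \right)} = 7 + 0 \left(H + H\right) = 7 + 0 \cdot 2 H = 7 + 0 = 7$)
$O = - \frac{175}{3} + \frac{7 \sqrt{5}}{3}$ ($O = - \frac{\left(-32 + 11\right) \left(\sqrt{3 + 2} - 25\right)}{9} = - \frac{\left(-21\right) \left(\sqrt{5} - 25\right)}{9} = - \frac{\left(-21\right) \left(-25 + \sqrt{5}\right)}{9} = - \frac{525 - 21 \sqrt{5}}{9} = - \frac{175}{3} + \frac{7 \sqrt{5}}{3} \approx -53.116$)
$\left(w{\left(7 \right)} + O\right)^{2} = \left(7 - \left(\frac{175}{3} - \frac{7 \sqrt{5}}{3}\right)\right)^{2} = \left(- \frac{154}{3} + \frac{7 \sqrt{5}}{3}\right)^{2}$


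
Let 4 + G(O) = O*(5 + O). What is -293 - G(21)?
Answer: -835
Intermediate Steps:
G(O) = -4 + O*(5 + O)
-293 - G(21) = -293 - (-4 + 21**2 + 5*21) = -293 - (-4 + 441 + 105) = -293 - 1*542 = -293 - 542 = -835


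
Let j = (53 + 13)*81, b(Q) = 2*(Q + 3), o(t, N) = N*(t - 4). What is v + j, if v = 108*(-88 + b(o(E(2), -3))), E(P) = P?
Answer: -2214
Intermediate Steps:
o(t, N) = N*(-4 + t)
b(Q) = 6 + 2*Q (b(Q) = 2*(3 + Q) = 6 + 2*Q)
v = -7560 (v = 108*(-88 + (6 + 2*(-3*(-4 + 2)))) = 108*(-88 + (6 + 2*(-3*(-2)))) = 108*(-88 + (6 + 2*6)) = 108*(-88 + (6 + 12)) = 108*(-88 + 18) = 108*(-70) = -7560)
j = 5346 (j = 66*81 = 5346)
v + j = -7560 + 5346 = -2214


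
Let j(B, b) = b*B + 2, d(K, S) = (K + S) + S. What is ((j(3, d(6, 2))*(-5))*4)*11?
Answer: -7040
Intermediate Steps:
d(K, S) = K + 2*S
j(B, b) = 2 + B*b (j(B, b) = B*b + 2 = 2 + B*b)
((j(3, d(6, 2))*(-5))*4)*11 = (((2 + 3*(6 + 2*2))*(-5))*4)*11 = (((2 + 3*(6 + 4))*(-5))*4)*11 = (((2 + 3*10)*(-5))*4)*11 = (((2 + 30)*(-5))*4)*11 = ((32*(-5))*4)*11 = -160*4*11 = -640*11 = -7040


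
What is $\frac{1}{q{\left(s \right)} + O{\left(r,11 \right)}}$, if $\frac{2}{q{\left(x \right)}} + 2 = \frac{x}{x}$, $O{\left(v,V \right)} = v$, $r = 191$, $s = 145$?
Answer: $\frac{1}{189} \approx 0.005291$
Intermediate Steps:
$q{\left(x \right)} = -2$ ($q{\left(x \right)} = \frac{2}{-2 + \frac{x}{x}} = \frac{2}{-2 + 1} = \frac{2}{-1} = 2 \left(-1\right) = -2$)
$\frac{1}{q{\left(s \right)} + O{\left(r,11 \right)}} = \frac{1}{-2 + 191} = \frac{1}{189}$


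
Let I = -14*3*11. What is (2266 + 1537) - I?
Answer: 4265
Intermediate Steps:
I = -462 (I = -42*11 = -462)
(2266 + 1537) - I = (2266 + 1537) - 1*(-462) = 3803 + 462 = 4265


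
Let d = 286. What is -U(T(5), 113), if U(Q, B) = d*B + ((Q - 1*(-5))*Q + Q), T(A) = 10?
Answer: -32478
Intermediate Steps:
U(Q, B) = Q + 286*B + Q*(5 + Q) (U(Q, B) = 286*B + ((Q - 1*(-5))*Q + Q) = 286*B + ((Q + 5)*Q + Q) = 286*B + ((5 + Q)*Q + Q) = 286*B + (Q*(5 + Q) + Q) = 286*B + (Q + Q*(5 + Q)) = Q + 286*B + Q*(5 + Q))
-U(T(5), 113) = -(10² + 6*10 + 286*113) = -(100 + 60 + 32318) = -1*32478 = -32478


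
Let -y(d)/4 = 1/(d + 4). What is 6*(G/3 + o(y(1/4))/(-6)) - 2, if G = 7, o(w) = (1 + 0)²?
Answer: 11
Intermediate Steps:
y(d) = -4/(4 + d) (y(d) = -4/(d + 4) = -4/(4 + d))
o(w) = 1 (o(w) = 1² = 1)
6*(G/3 + o(y(1/4))/(-6)) - 2 = 6*(7/3 + 1/(-6)) - 2 = 6*(7*(⅓) + 1*(-⅙)) - 2 = 6*(7/3 - ⅙) - 2 = 6*(13/6) - 2 = 13 - 2 = 11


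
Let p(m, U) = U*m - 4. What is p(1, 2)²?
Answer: 4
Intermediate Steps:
p(m, U) = -4 + U*m
p(1, 2)² = (-4 + 2*1)² = (-4 + 2)² = (-2)² = 4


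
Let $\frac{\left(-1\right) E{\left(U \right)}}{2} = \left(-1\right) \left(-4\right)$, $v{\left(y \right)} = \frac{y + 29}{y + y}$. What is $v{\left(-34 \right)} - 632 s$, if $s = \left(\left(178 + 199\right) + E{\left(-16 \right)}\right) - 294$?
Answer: $- \frac{3223195}{68} \approx -47400.0$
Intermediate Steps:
$v{\left(y \right)} = \frac{29 + y}{2 y}$
$E{\left(U \right)} = -8$ ($E{\left(U \right)} = - 2 \left(\left(-1\right) \left(-4\right)\right) = \left(-2\right) 4 = -8$)
$s = 75$ ($s = \left(\left(178 + 199\right) - 8\right) - 294 = \left(377 - 8\right) - 294 = 369 - 294 = 75$)
$v{\left(-34 \right)} - 632 s = \frac{29 - 34}{2 \left(-34\right)} - 47400 = \frac{1}{2} \left(- \frac{1}{34}\right) \left(-5\right) - 47400 = \frac{5}{68} - 47400 = - \frac{3223195}{68}$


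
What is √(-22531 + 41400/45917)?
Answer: I*√47501803536259/45917 ≈ 150.1*I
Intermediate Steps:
√(-22531 + 41400/45917) = √(-1034514527/45917) = I*√47501803536259/45917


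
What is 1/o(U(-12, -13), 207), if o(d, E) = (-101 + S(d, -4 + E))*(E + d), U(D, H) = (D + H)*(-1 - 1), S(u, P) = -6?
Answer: -1/27499 ≈ -3.6365e-5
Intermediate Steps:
U(D, H) = -2*D - 2*H (U(D, H) = (D + H)*(-2) = -2*D - 2*H)
o(d, E) = -107*E - 107*d (o(d, E) = (-101 - 6)*(E + d) = -107*(E + d) = -107*E - 107*d)
1/o(U(-12, -13), 207) = 1/(-107*207 - 107*(-2*(-12) - 2*(-13))) = 1/(-22149 - 107*(24 + 26)) = 1/(-22149 - 107*50) = 1/(-22149 - 5350) = 1/(-27499) = -1/27499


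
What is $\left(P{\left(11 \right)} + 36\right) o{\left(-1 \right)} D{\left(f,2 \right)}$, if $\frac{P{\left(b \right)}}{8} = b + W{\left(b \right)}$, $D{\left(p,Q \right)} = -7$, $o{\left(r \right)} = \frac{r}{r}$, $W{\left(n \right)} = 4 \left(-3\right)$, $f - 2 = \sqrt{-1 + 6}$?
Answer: $-196$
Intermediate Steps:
$f = 2 + \sqrt{5}$ ($f = 2 + \sqrt{-1 + 6} = 2 + \sqrt{5} \approx 4.2361$)
$W{\left(n \right)} = -12$
$o{\left(r \right)} = 1$
$P{\left(b \right)} = -96 + 8 b$ ($P{\left(b \right)} = 8 \left(b - 12\right) = 8 \left(-12 + b\right) = -96 + 8 b$)
$\left(P{\left(11 \right)} + 36\right) o{\left(-1 \right)} D{\left(f,2 \right)} = \left(\left(-96 + 8 \cdot 11\right) + 36\right) 1 \left(-7\right) = \left(\left(-96 + 88\right) + 36\right) 1 \left(-7\right) = \left(-8 + 36\right) 1 \left(-7\right) = 28 \cdot 1 \left(-7\right) = 28 \left(-7\right) = -196$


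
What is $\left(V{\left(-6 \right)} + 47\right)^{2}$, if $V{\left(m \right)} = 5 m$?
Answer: $289$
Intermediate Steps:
$\left(V{\left(-6 \right)} + 47\right)^{2} = \left(5 \left(-6\right) + 47\right)^{2} = \left(-30 + 47\right)^{2} = 17^{2} = 289$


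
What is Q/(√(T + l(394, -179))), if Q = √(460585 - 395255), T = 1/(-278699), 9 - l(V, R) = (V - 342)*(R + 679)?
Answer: -I*√1318883601198385757/724366571 ≈ -1.5854*I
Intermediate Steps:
l(V, R) = 9 - (-342 + V)*(679 + R) (l(V, R) = 9 - (V - 342)*(R + 679) = 9 - (-342 + V)*(679 + R))
T = -1/278699 ≈ -3.5881e-6
Q = √65330 ≈ 255.60
Q/(√(T + l(394, -179))) = √65330/(√(-1/278699 + (232227 - 679*394 + 342*(-179) - 1*(-179)*394))) = √65330/(√(-1/278699 + (232227 - 267526 - 61218 + 70526))) = √65330/(√(-1/278699 - 25991)) = √65330/(√(-7243665710/278699)) = √65330/((I*√2018802389711290/278699)) = √65330*(-I*√2018802389711290/7243665710) = -I*√1318883601198385757/724366571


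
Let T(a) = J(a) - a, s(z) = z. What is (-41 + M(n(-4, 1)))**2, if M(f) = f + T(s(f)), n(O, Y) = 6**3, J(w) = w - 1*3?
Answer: 29584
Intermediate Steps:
J(w) = -3 + w (J(w) = w - 3 = -3 + w)
T(a) = -3 (T(a) = (-3 + a) - a = -3)
n(O, Y) = 216
M(f) = -3 + f (M(f) = f - 3 = -3 + f)
(-41 + M(n(-4, 1)))**2 = (-41 + (-3 + 216))**2 = (-41 + 213)**2 = 172**2 = 29584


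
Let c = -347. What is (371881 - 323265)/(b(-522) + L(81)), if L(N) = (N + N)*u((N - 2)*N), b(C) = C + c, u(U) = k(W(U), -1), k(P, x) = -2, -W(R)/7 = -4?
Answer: -48616/1193 ≈ -40.751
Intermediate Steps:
W(R) = 28 (W(R) = -7*(-4) = 28)
u(U) = -2
b(C) = -347 + C (b(C) = C - 347 = -347 + C)
L(N) = -4*N (L(N) = (N + N)*(-2) = (2*N)*(-2) = -4*N)
(371881 - 323265)/(b(-522) + L(81)) = (371881 - 323265)/((-347 - 522) - 4*81) = 48616/(-869 - 324) = 48616/(-1193) = 48616*(-1/1193) = -48616/1193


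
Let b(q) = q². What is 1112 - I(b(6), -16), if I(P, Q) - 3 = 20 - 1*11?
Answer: 1100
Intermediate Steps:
I(P, Q) = 12 (I(P, Q) = 3 + (20 - 1*11) = 3 + (20 - 11) = 3 + 9 = 12)
1112 - I(b(6), -16) = 1112 - 1*12 = 1112 - 12 = 1100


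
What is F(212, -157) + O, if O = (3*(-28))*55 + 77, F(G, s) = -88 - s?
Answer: -4474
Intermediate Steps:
O = -4543 (O = -84*55 + 77 = -4620 + 77 = -4543)
F(212, -157) + O = (-88 - 1*(-157)) - 4543 = (-88 + 157) - 4543 = 69 - 4543 = -4474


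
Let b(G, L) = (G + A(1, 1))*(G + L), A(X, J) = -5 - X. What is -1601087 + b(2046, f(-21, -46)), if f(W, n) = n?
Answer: 2478913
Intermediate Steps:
b(G, L) = (-6 + G)*(G + L) (b(G, L) = (G + (-5 - 1*1))*(G + L) = (G + (-5 - 1))*(G + L) = (G - 6)*(G + L) = (-6 + G)*(G + L))
-1601087 + b(2046, f(-21, -46)) = -1601087 + (2046² - 6*2046 - 6*(-46) + 2046*(-46)) = -1601087 + (4186116 - 12276 + 276 - 94116) = -1601087 + 4080000 = 2478913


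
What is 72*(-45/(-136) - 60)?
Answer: -73035/17 ≈ -4296.2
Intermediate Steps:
72*(-45/(-136) - 60) = 72*(-45*(-1/136) - 60) = 72*(45/136 - 60) = 72*(-8115/136) = -73035/17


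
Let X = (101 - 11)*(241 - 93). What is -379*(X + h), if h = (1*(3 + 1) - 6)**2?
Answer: -5049796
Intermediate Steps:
X = 13320 (X = 90*148 = 13320)
h = 4 (h = (1*4 - 6)**2 = (4 - 6)**2 = (-2)**2 = 4)
-379*(X + h) = -379*(13320 + 4) = -379*13324 = -5049796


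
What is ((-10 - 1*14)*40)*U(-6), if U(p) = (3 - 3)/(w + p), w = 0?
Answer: 0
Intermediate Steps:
U(p) = 0 (U(p) = (3 - 3)/(0 + p) = 0/p = 0)
((-10 - 1*14)*40)*U(-6) = ((-10 - 1*14)*40)*0 = ((-10 - 14)*40)*0 = -24*40*0 = -960*0 = 0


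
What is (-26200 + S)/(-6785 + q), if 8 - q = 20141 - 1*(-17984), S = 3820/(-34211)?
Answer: 448166010/768071161 ≈ 0.58350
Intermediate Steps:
S = -3820/34211 (S = 3820*(-1/34211) = -3820/34211 ≈ -0.11166)
q = -38117 (q = 8 - (20141 - 1*(-17984)) = 8 - (20141 + 17984) = 8 - 1*38125 = 8 - 38125 = -38117)
(-26200 + S)/(-6785 + q) = (-26200 - 3820/34211)/(-6785 - 38117) = -896332020/34211/(-44902) = -896332020/34211*(-1/44902) = 448166010/768071161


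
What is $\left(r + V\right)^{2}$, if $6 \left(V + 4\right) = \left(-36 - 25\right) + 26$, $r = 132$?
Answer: $\frac{537289}{36} \approx 14925.0$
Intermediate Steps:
$V = - \frac{59}{6}$ ($V = -4 + \frac{\left(-36 - 25\right) + 26}{6} = -4 + \frac{-61 + 26}{6} = -4 + \frac{1}{6} \left(-35\right) = -4 - \frac{35}{6} = - \frac{59}{6} \approx -9.8333$)
$\left(r + V\right)^{2} = \left(132 - \frac{59}{6}\right)^{2} = \left(\frac{733}{6}\right)^{2} = \frac{537289}{36}$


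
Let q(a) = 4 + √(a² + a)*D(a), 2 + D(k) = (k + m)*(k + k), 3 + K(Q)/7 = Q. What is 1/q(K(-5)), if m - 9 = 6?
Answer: -1/16222436996 + 2295*√770/16222436996 ≈ 3.9256e-6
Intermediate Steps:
m = 15 (m = 9 + 6 = 15)
K(Q) = -21 + 7*Q
D(k) = -2 + 2*k*(15 + k) (D(k) = -2 + (k + 15)*(k + k) = -2 + (15 + k)*(2*k) = -2 + 2*k*(15 + k))
q(a) = 4 + √(a + a²)*(-2 + 2*a² + 30*a) (q(a) = 4 + √(a² + a)*(-2 + 2*a² + 30*a) = 4 + √(a + a²)*(-2 + 2*a² + 30*a))
1/q(K(-5)) = 1/(4 + 2*√((-21 + 7*(-5))*(1 + (-21 + 7*(-5))))*(-1 + (-21 + 7*(-5))² + 15*(-21 + 7*(-5)))) = 1/(4 + 2*√((-21 - 35)*(1 + (-21 - 35)))*(-1 + (-21 - 35)² + 15*(-21 - 35))) = 1/(4 + 2*√(-56*(1 - 56))*(-1 + (-56)² + 15*(-56))) = 1/(4 + 2*√(-56*(-55))*(-1 + 3136 - 840)) = 1/(4 + 2*√3080*2295) = 1/(4 + 2*(2*√770)*2295) = 1/(4 + 9180*√770)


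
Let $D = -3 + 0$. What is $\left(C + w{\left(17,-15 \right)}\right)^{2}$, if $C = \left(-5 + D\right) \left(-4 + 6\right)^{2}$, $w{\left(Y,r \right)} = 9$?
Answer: $529$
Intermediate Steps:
$D = -3$
$C = -32$ ($C = \left(-5 - 3\right) \left(-4 + 6\right)^{2} = - 8 \cdot 2^{2} = \left(-8\right) 4 = -32$)
$\left(C + w{\left(17,-15 \right)}\right)^{2} = \left(-32 + 9\right)^{2} = \left(-23\right)^{2} = 529$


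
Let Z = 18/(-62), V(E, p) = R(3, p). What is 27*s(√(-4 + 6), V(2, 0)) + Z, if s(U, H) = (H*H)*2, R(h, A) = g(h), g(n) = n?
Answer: 15057/31 ≈ 485.71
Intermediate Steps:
R(h, A) = h
V(E, p) = 3
s(U, H) = 2*H² (s(U, H) = H²*2 = 2*H²)
Z = -9/31 (Z = 18*(-1/62) = -9/31 ≈ -0.29032)
27*s(√(-4 + 6), V(2, 0)) + Z = 27*(2*3²) - 9/31 = 27*(2*9) - 9/31 = 27*18 - 9/31 = 486 - 9/31 = 15057/31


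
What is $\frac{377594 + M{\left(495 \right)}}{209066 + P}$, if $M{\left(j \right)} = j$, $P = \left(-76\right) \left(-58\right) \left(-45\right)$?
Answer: $\frac{378089}{10706} \approx 35.316$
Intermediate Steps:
$P = -198360$ ($P = 4408 \left(-45\right) = -198360$)
$\frac{377594 + M{\left(495 \right)}}{209066 + P} = \frac{377594 + 495}{209066 - 198360} = \frac{378089}{10706}$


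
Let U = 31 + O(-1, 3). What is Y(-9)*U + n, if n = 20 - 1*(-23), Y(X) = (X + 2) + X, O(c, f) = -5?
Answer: -373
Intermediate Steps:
Y(X) = 2 + 2*X (Y(X) = (2 + X) + X = 2 + 2*X)
U = 26 (U = 31 - 5 = 26)
n = 43 (n = 20 + 23 = 43)
Y(-9)*U + n = (2 + 2*(-9))*26 + 43 = (2 - 18)*26 + 43 = -16*26 + 43 = -416 + 43 = -373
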